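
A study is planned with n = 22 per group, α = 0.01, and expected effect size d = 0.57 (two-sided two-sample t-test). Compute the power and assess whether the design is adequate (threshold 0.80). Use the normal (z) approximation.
Power ≈ 0.25; the study is underpowered (power < 0.80)

Power calculation (two-sample t-test, normal approximation):
z_β = d · √(n/2) - z_{α/2}
z_β = 0.57 · √(22/2) - 2.576
z_β = 0.57 · 3.317 - 2.576
z_β = -0.685

Power = Φ(z_β) = Φ(-0.685) ≈ 0.247

Effect size d = 0.57 is medium by Cohen's convention (0.2/0.5/0.8).

Threshold: power ≥ 0.80 is conventionally adequate.
Power ≈ 0.25 → the study is underpowered (power < 0.80).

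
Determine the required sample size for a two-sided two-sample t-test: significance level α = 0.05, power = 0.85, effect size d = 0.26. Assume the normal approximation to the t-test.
n = 266 per group

Sample size formula (two-sample t-test, normal approximation):
n = 2 · ((z_{α/2} + z_β) / d)²

z_{α/2} = 1.960 (for α = 0.05, two-sided)
z_β = 1.036 (for power = 0.85)
d = 0.26

n = 2 · ((1.960 + 1.036) / 0.26)²
n = 2 · (11.523)²
n ≈ 265.56
Round up to the next whole number: n = 266 per group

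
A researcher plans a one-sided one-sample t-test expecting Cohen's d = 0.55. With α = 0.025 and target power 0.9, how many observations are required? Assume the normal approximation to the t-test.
n = 35

Sample size formula (one-sample t-test, normal approximation):
n = ((z_α + z_β) / d)²

z_α = 1.960 (for α = 0.025, one-sided)
z_β = 1.282 (for power = 0.9)
d = 0.55

n = ((1.960 + 1.282) / 0.55)²
n = (5.895)²
n ≈ 34.75
Round up to the next whole number: n = 35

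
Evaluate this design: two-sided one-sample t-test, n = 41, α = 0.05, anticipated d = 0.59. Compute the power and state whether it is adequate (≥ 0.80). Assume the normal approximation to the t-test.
Power ≈ 0.97; the study is adequately powered (power ≥ 0.80)

Power calculation (one-sample t-test, normal approximation):
z_β = d · √n - z_{α/2}
z_β = 0.59 · √41 - 1.960
z_β = 0.59 · 6.403 - 1.960
z_β = 1.818

Power = Φ(z_β) = Φ(1.818) ≈ 0.965

Effect size d = 0.59 is medium by Cohen's convention (0.2/0.5/0.8).

Threshold: power ≥ 0.80 is conventionally adequate.
Power ≈ 0.97 → the study is adequately powered (power ≥ 0.80).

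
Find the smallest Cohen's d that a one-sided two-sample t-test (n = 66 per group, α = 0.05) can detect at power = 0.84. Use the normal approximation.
d ≈ 0.46

Minimum detectable effect (two-sample t-test, normal approximation):
d = (z_α + z_β) / √(n/2)
d = (1.645 + 0.994) / √(66/2)
d = 2.639 / 5.745
d ≈ 0.46

By Cohen's convention (0.2 small / 0.5 medium / 0.8 large): small effect.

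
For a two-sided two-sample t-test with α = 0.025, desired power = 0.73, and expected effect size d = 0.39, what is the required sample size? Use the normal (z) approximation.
n = 108 per group

Sample size formula (two-sample t-test, normal approximation):
n = 2 · ((z_{α/2} + z_β) / d)²

z_{α/2} = 2.241 (for α = 0.025, two-sided)
z_β = 0.613 (for power = 0.73)
d = 0.39

n = 2 · ((2.241 + 0.613) / 0.39)²
n = 2 · (7.318)²
n ≈ 107.11
Round up to the next whole number: n = 108 per group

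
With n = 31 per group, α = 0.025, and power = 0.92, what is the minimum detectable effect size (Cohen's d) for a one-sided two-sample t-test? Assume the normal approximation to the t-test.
d ≈ 0.85

Minimum detectable effect (two-sample t-test, normal approximation):
d = (z_α + z_β) / √(n/2)
d = (1.960 + 1.405) / √(31/2)
d = 3.365 / 3.937
d ≈ 0.85

By Cohen's convention (0.2 small / 0.5 medium / 0.8 large): large effect.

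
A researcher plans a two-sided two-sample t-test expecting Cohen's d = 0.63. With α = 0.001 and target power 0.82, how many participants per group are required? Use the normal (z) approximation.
n = 90 per group

Sample size formula (two-sample t-test, normal approximation):
n = 2 · ((z_{α/2} + z_β) / d)²

z_{α/2} = 3.291 (for α = 0.001, two-sided)
z_β = 0.915 (for power = 0.82)
d = 0.63

n = 2 · ((3.291 + 0.915) / 0.63)²
n = 2 · (6.676)²
n ≈ 89.14
Round up to the next whole number: n = 90 per group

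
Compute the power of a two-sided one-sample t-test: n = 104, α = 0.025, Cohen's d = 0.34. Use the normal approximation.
Power ≈ 0.89

Power calculation (one-sample t-test, normal approximation):
z_β = d · √n - z_{α/2}
z_β = 0.34 · √104 - 2.241
z_β = 0.34 · 10.198 - 2.241
z_β = 1.226

Power = Φ(z_β) = Φ(1.226) ≈ 0.890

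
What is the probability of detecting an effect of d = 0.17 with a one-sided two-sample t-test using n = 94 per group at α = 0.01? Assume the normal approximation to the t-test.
Power ≈ 0.12

Power calculation (two-sample t-test, normal approximation):
z_β = d · √(n/2) - z_α
z_β = 0.17 · √(94/2) - 2.326
z_β = 0.17 · 6.856 - 2.326
z_β = -1.161

Power = Φ(z_β) = Φ(-1.161) ≈ 0.123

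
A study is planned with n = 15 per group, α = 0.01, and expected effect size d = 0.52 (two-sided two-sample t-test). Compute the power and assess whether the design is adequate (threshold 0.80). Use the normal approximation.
Power ≈ 0.12; the study is underpowered (power < 0.80)

Power calculation (two-sample t-test, normal approximation):
z_β = d · √(n/2) - z_{α/2}
z_β = 0.52 · √(15/2) - 2.576
z_β = 0.52 · 2.739 - 2.576
z_β = -1.152

Power = Φ(z_β) = Φ(-1.152) ≈ 0.125

Effect size d = 0.52 is medium by Cohen's convention (0.2/0.5/0.8).

Threshold: power ≥ 0.80 is conventionally adequate.
Power ≈ 0.12 → the study is underpowered (power < 0.80).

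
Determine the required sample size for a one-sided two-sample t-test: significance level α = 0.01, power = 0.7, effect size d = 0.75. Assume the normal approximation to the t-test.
n = 29 per group

Sample size formula (two-sample t-test, normal approximation):
n = 2 · ((z_α + z_β) / d)²

z_α = 2.326 (for α = 0.01, one-sided)
z_β = 0.524 (for power = 0.7)
d = 0.75

n = 2 · ((2.326 + 0.524) / 0.75)²
n = 2 · (3.800)²
n ≈ 28.88
Round up to the next whole number: n = 29 per group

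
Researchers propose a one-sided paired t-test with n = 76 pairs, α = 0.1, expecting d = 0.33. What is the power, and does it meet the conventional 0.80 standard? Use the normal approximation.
Power ≈ 0.94; the study is adequately powered (power ≥ 0.80)

Power calculation (paired t-test, normal approximation):
z_β = d · √n - z_α
z_β = 0.33 · √76 - 1.282
z_β = 0.33 · 8.718 - 1.282
z_β = 1.595

Power = Φ(z_β) = Φ(1.595) ≈ 0.945

Effect size d = 0.33 is small by Cohen's convention (0.2/0.5/0.8).

Threshold: power ≥ 0.80 is conventionally adequate.
Power ≈ 0.94 → the study is adequately powered (power ≥ 0.80).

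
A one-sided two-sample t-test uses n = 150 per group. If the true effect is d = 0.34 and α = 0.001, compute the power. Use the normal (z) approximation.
Power ≈ 0.44

Power calculation (two-sample t-test, normal approximation):
z_β = d · √(n/2) - z_α
z_β = 0.34 · √(150/2) - 3.090
z_β = 0.34 · 8.660 - 3.090
z_β = -0.146

Power = Φ(z_β) = Φ(-0.146) ≈ 0.442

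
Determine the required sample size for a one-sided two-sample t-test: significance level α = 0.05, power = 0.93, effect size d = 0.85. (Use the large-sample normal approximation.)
n = 27 per group

Sample size formula (two-sample t-test, normal approximation):
n = 2 · ((z_α + z_β) / d)²

z_α = 1.645 (for α = 0.05, one-sided)
z_β = 1.476 (for power = 0.93)
d = 0.85

n = 2 · ((1.645 + 1.476) / 0.85)²
n = 2 · (3.672)²
n ≈ 26.97
Round up to the next whole number: n = 27 per group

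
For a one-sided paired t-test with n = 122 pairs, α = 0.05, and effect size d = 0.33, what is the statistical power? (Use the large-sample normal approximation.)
Power ≈ 0.98

Power calculation (paired t-test, normal approximation):
z_β = d · √n - z_α
z_β = 0.33 · √122 - 1.645
z_β = 0.33 · 11.045 - 1.645
z_β = 2.000

Power = Φ(z_β) = Φ(2.000) ≈ 0.977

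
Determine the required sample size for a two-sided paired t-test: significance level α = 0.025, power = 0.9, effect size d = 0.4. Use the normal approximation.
n = 78 pairs

Sample size formula (paired t-test, normal approximation):
n = ((z_{α/2} + z_β) / d)²

z_{α/2} = 2.241 (for α = 0.025, two-sided)
z_β = 1.282 (for power = 0.9)
d = 0.4

n = ((2.241 + 1.282) / 0.4)²
n = (8.808)²
n ≈ 77.58
Round up to the next whole number: n = 78 pairs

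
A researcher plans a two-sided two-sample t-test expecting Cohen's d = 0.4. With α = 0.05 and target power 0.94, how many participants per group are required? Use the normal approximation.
n = 155 per group

Sample size formula (two-sample t-test, normal approximation):
n = 2 · ((z_{α/2} + z_β) / d)²

z_{α/2} = 1.960 (for α = 0.05, two-sided)
z_β = 1.555 (for power = 0.94)
d = 0.4

n = 2 · ((1.960 + 1.555) / 0.4)²
n = 2 · (8.788)²
n ≈ 154.46
Round up to the next whole number: n = 155 per group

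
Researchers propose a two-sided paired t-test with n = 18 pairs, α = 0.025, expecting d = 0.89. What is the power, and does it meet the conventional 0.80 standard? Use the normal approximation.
Power ≈ 0.94; the study is adequately powered (power ≥ 0.80)

Power calculation (paired t-test, normal approximation):
z_β = d · √n - z_{α/2}
z_β = 0.89 · √18 - 2.241
z_β = 0.89 · 4.243 - 2.241
z_β = 1.535

Power = Φ(z_β) = Φ(1.535) ≈ 0.938

Effect size d = 0.89 is large by Cohen's convention (0.2/0.5/0.8).

Threshold: power ≥ 0.80 is conventionally adequate.
Power ≈ 0.94 → the study is adequately powered (power ≥ 0.80).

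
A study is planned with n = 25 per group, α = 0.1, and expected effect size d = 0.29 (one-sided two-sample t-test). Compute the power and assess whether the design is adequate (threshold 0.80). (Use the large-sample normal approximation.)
Power ≈ 0.40; the study is underpowered (power < 0.80)

Power calculation (two-sample t-test, normal approximation):
z_β = d · √(n/2) - z_α
z_β = 0.29 · √(25/2) - 1.282
z_β = 0.29 · 3.536 - 1.282
z_β = -0.256

Power = Φ(z_β) = Φ(-0.256) ≈ 0.399

Effect size d = 0.29 is small by Cohen's convention (0.2/0.5/0.8).

Threshold: power ≥ 0.80 is conventionally adequate.
Power ≈ 0.40 → the study is underpowered (power < 0.80).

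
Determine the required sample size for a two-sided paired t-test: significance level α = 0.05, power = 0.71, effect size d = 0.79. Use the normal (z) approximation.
n = 11 pairs

Sample size formula (paired t-test, normal approximation):
n = ((z_{α/2} + z_β) / d)²

z_{α/2} = 1.960 (for α = 0.05, two-sided)
z_β = 0.553 (for power = 0.71)
d = 0.79

n = ((1.960 + 0.553) / 0.79)²
n = (3.181)²
n ≈ 10.12
Round up to the next whole number: n = 11 pairs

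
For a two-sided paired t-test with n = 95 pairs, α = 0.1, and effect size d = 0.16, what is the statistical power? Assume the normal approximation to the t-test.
Power ≈ 0.47

Power calculation (paired t-test, normal approximation):
z_β = d · √n - z_{α/2}
z_β = 0.16 · √95 - 1.645
z_β = 0.16 · 9.747 - 1.645
z_β = -0.085

Power = Φ(z_β) = Φ(-0.085) ≈ 0.466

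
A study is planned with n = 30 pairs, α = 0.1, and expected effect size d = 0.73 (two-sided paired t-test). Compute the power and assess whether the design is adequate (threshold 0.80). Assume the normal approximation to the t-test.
Power ≈ 0.99; the study is adequately powered (power ≥ 0.80)

Power calculation (paired t-test, normal approximation):
z_β = d · √n - z_{α/2}
z_β = 0.73 · √30 - 1.645
z_β = 0.73 · 5.477 - 1.645
z_β = 2.354

Power = Φ(z_β) = Φ(2.354) ≈ 0.991

Effect size d = 0.73 is medium by Cohen's convention (0.2/0.5/0.8).

Threshold: power ≥ 0.80 is conventionally adequate.
Power ≈ 0.99 → the study is adequately powered (power ≥ 0.80).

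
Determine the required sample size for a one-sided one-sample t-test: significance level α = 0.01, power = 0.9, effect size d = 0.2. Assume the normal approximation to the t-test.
n = 326

Sample size formula (one-sample t-test, normal approximation):
n = ((z_α + z_β) / d)²

z_α = 2.326 (for α = 0.01, one-sided)
z_β = 1.282 (for power = 0.9)
d = 0.2

n = ((2.326 + 1.282) / 0.2)²
n = (18.040)²
n ≈ 325.44
Round up to the next whole number: n = 326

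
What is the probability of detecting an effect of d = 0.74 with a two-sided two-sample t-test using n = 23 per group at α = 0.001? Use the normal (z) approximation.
Power ≈ 0.22

Power calculation (two-sample t-test, normal approximation):
z_β = d · √(n/2) - z_{α/2}
z_β = 0.74 · √(23/2) - 3.291
z_β = 0.74 · 3.391 - 3.291
z_β = -0.781

Power = Φ(z_β) = Φ(-0.781) ≈ 0.217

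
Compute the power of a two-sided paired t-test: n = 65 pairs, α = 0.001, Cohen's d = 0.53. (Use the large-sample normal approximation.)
Power ≈ 0.84

Power calculation (paired t-test, normal approximation):
z_β = d · √n - z_{α/2}
z_β = 0.53 · √65 - 3.291
z_β = 0.53 · 8.062 - 3.291
z_β = 0.982

Power = Φ(z_β) = Φ(0.982) ≈ 0.837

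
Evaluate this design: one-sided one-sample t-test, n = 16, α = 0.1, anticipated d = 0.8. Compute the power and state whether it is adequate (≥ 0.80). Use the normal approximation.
Power ≈ 0.97; the study is adequately powered (power ≥ 0.80)

Power calculation (one-sample t-test, normal approximation):
z_β = d · √n - z_α
z_β = 0.8 · √16 - 1.282
z_β = 0.8 · 4.000 - 1.282
z_β = 1.918

Power = Φ(z_β) = Φ(1.918) ≈ 0.972

Effect size d = 0.8 is large by Cohen's convention (0.2/0.5/0.8).

Threshold: power ≥ 0.80 is conventionally adequate.
Power ≈ 0.97 → the study is adequately powered (power ≥ 0.80).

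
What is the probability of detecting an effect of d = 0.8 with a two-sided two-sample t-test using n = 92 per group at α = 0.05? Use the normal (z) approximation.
Power ≈ 1.00

Power calculation (two-sample t-test, normal approximation):
z_β = d · √(n/2) - z_{α/2}
z_β = 0.8 · √(92/2) - 1.960
z_β = 0.8 · 6.782 - 1.960
z_β = 3.466

Power = Φ(z_β) = Φ(3.466) ≈ 1.000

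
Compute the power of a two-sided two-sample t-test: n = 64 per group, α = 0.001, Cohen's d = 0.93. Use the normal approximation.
Power ≈ 0.98

Power calculation (two-sample t-test, normal approximation):
z_β = d · √(n/2) - z_{α/2}
z_β = 0.93 · √(64/2) - 3.291
z_β = 0.93 · 5.657 - 3.291
z_β = 1.970

Power = Φ(z_β) = Φ(1.970) ≈ 0.976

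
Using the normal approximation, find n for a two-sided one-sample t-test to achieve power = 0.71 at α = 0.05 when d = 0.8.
n = 10

Sample size formula (one-sample t-test, normal approximation):
n = ((z_{α/2} + z_β) / d)²

z_{α/2} = 1.960 (for α = 0.05, two-sided)
z_β = 0.553 (for power = 0.71)
d = 0.8

n = ((1.960 + 0.553) / 0.8)²
n = (3.141)²
n ≈ 9.87
Round up to the next whole number: n = 10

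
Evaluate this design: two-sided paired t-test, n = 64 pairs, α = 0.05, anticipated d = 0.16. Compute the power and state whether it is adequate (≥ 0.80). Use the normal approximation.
Power ≈ 0.25; the study is underpowered (power < 0.80)

Power calculation (paired t-test, normal approximation):
z_β = d · √n - z_{α/2}
z_β = 0.16 · √64 - 1.960
z_β = 0.16 · 8.000 - 1.960
z_β = -0.680

Power = Φ(z_β) = Φ(-0.680) ≈ 0.248

Effect size d = 0.16 is very small by Cohen's convention (0.2/0.5/0.8).

Threshold: power ≥ 0.80 is conventionally adequate.
Power ≈ 0.25 → the study is underpowered (power < 0.80).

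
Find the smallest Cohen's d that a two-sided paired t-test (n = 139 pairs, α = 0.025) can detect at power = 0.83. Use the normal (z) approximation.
d ≈ 0.27

Minimum detectable effect (paired t-test, normal approximation):
d = (z_{α/2} + z_β) / √n
d = (2.241 + 0.954) / √139
d = 3.196 / 11.790
d ≈ 0.27

By Cohen's convention (0.2 small / 0.5 medium / 0.8 large): small effect.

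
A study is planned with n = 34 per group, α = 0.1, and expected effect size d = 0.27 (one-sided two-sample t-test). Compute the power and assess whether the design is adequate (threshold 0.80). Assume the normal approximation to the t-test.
Power ≈ 0.43; the study is underpowered (power < 0.80)

Power calculation (two-sample t-test, normal approximation):
z_β = d · √(n/2) - z_α
z_β = 0.27 · √(34/2) - 1.282
z_β = 0.27 · 4.123 - 1.282
z_β = -0.168

Power = Φ(z_β) = Φ(-0.168) ≈ 0.433

Effect size d = 0.27 is small by Cohen's convention (0.2/0.5/0.8).

Threshold: power ≥ 0.80 is conventionally adequate.
Power ≈ 0.43 → the study is underpowered (power < 0.80).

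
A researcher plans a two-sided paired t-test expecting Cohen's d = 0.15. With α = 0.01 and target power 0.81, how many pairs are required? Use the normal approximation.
n = 531 pairs

Sample size formula (paired t-test, normal approximation):
n = ((z_{α/2} + z_β) / d)²

z_{α/2} = 2.576 (for α = 0.01, two-sided)
z_β = 0.878 (for power = 0.81)
d = 0.15

n = ((2.576 + 0.878) / 0.15)²
n = (23.027)²
n ≈ 530.24
Round up to the next whole number: n = 531 pairs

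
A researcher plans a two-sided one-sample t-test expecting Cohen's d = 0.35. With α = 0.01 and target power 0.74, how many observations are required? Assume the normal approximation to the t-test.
n = 85

Sample size formula (one-sample t-test, normal approximation):
n = ((z_{α/2} + z_β) / d)²

z_{α/2} = 2.576 (for α = 0.01, two-sided)
z_β = 0.643 (for power = 0.74)
d = 0.35

n = ((2.576 + 0.643) / 0.35)²
n = (9.197)²
n ≈ 84.58
Round up to the next whole number: n = 85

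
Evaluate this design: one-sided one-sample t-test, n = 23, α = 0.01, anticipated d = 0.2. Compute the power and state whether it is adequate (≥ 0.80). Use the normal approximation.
Power ≈ 0.09; the study is underpowered (power < 0.80)

Power calculation (one-sample t-test, normal approximation):
z_β = d · √n - z_α
z_β = 0.2 · √23 - 2.326
z_β = 0.2 · 4.796 - 2.326
z_β = -1.367

Power = Φ(z_β) = Φ(-1.367) ≈ 0.086

Effect size d = 0.2 is small by Cohen's convention (0.2/0.5/0.8).

Threshold: power ≥ 0.80 is conventionally adequate.
Power ≈ 0.09 → the study is underpowered (power < 0.80).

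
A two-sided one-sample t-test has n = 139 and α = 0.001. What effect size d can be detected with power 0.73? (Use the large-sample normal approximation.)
d ≈ 0.33

Minimum detectable effect (one-sample t-test, normal approximation):
d = (z_{α/2} + z_β) / √n
d = (3.291 + 0.613) / √139
d = 3.903 / 11.790
d ≈ 0.33

By Cohen's convention (0.2 small / 0.5 medium / 0.8 large): small effect.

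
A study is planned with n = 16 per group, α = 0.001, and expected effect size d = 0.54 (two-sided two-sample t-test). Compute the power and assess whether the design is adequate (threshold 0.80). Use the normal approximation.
Power ≈ 0.04; the study is underpowered (power < 0.80)

Power calculation (two-sample t-test, normal approximation):
z_β = d · √(n/2) - z_{α/2}
z_β = 0.54 · √(16/2) - 3.291
z_β = 0.54 · 2.828 - 3.291
z_β = -1.763

Power = Φ(z_β) = Φ(-1.763) ≈ 0.039

Effect size d = 0.54 is medium by Cohen's convention (0.2/0.5/0.8).

Threshold: power ≥ 0.80 is conventionally adequate.
Power ≈ 0.04 → the study is underpowered (power < 0.80).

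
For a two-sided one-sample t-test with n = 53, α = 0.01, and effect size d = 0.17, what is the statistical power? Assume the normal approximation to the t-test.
Power ≈ 0.09

Power calculation (one-sample t-test, normal approximation):
z_β = d · √n - z_{α/2}
z_β = 0.17 · √53 - 2.576
z_β = 0.17 · 7.280 - 2.576
z_β = -1.338

Power = Φ(z_β) = Φ(-1.338) ≈ 0.090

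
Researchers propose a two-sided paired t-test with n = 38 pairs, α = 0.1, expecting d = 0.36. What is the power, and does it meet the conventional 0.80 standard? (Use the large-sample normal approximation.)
Power ≈ 0.72; the study is underpowered (power < 0.80)

Power calculation (paired t-test, normal approximation):
z_β = d · √n - z_{α/2}
z_β = 0.36 · √38 - 1.645
z_β = 0.36 · 6.164 - 1.645
z_β = 0.574

Power = Φ(z_β) = Φ(0.574) ≈ 0.717

Effect size d = 0.36 is small by Cohen's convention (0.2/0.5/0.8).

Threshold: power ≥ 0.80 is conventionally adequate.
Power ≈ 0.72 → the study is underpowered (power < 0.80).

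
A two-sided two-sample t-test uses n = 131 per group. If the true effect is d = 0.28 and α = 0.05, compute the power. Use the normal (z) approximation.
Power ≈ 0.62

Power calculation (two-sample t-test, normal approximation):
z_β = d · √(n/2) - z_{α/2}
z_β = 0.28 · √(131/2) - 1.960
z_β = 0.28 · 8.093 - 1.960
z_β = 0.306

Power = Φ(z_β) = Φ(0.306) ≈ 0.620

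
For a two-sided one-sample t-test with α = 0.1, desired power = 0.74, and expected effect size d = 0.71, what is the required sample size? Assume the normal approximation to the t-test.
n = 11

Sample size formula (one-sample t-test, normal approximation):
n = ((z_{α/2} + z_β) / d)²

z_{α/2} = 1.645 (for α = 0.1, two-sided)
z_β = 0.643 (for power = 0.74)
d = 0.71

n = ((1.645 + 0.643) / 0.71)²
n = (3.223)²
n ≈ 10.39
Round up to the next whole number: n = 11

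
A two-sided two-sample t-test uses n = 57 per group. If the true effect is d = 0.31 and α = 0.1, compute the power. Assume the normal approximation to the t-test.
Power ≈ 0.50

Power calculation (two-sample t-test, normal approximation):
z_β = d · √(n/2) - z_{α/2}
z_β = 0.31 · √(57/2) - 1.645
z_β = 0.31 · 5.339 - 1.645
z_β = 0.010

Power = Φ(z_β) = Φ(0.010) ≈ 0.504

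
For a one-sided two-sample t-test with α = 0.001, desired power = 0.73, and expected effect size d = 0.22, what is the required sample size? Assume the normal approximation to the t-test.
n = 567 per group

Sample size formula (two-sample t-test, normal approximation):
n = 2 · ((z_α + z_β) / d)²

z_α = 3.090 (for α = 0.001, one-sided)
z_β = 0.613 (for power = 0.73)
d = 0.22

n = 2 · ((3.090 + 0.613) / 0.22)²
n = 2 · (16.832)²
n ≈ 566.63
Round up to the next whole number: n = 567 per group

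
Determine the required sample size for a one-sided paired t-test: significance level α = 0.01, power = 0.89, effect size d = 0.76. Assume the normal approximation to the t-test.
n = 22 pairs

Sample size formula (paired t-test, normal approximation):
n = ((z_α + z_β) / d)²

z_α = 2.326 (for α = 0.01, one-sided)
z_β = 1.227 (for power = 0.89)
d = 0.76

n = ((2.326 + 1.227) / 0.76)²
n = (4.675)²
n ≈ 21.86
Round up to the next whole number: n = 22 pairs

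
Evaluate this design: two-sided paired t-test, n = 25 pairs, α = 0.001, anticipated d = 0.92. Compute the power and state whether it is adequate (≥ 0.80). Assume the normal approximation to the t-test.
Power ≈ 0.90; the study is adequately powered (power ≥ 0.80)

Power calculation (paired t-test, normal approximation):
z_β = d · √n - z_{α/2}
z_β = 0.92 · √25 - 3.291
z_β = 0.92 · 5.000 - 3.291
z_β = 1.309

Power = Φ(z_β) = Φ(1.309) ≈ 0.905

Effect size d = 0.92 is large by Cohen's convention (0.2/0.5/0.8).

Threshold: power ≥ 0.80 is conventionally adequate.
Power ≈ 0.90 → the study is adequately powered (power ≥ 0.80).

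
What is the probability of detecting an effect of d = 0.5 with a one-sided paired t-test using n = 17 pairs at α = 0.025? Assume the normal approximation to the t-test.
Power ≈ 0.54

Power calculation (paired t-test, normal approximation):
z_β = d · √n - z_α
z_β = 0.5 · √17 - 1.960
z_β = 0.5 · 4.123 - 1.960
z_β = 0.102

Power = Φ(z_β) = Φ(0.102) ≈ 0.540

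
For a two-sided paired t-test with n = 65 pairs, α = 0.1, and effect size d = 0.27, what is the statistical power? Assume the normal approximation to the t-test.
Power ≈ 0.70

Power calculation (paired t-test, normal approximation):
z_β = d · √n - z_{α/2}
z_β = 0.27 · √65 - 1.645
z_β = 0.27 · 8.062 - 1.645
z_β = 0.532

Power = Φ(z_β) = Φ(0.532) ≈ 0.703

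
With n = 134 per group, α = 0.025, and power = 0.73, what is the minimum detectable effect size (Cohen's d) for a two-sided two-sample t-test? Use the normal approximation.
d ≈ 0.35

Minimum detectable effect (two-sample t-test, normal approximation):
d = (z_{α/2} + z_β) / √(n/2)
d = (2.241 + 0.613) / √(134/2)
d = 2.854 / 8.185
d ≈ 0.35

By Cohen's convention (0.2 small / 0.5 medium / 0.8 large): small effect.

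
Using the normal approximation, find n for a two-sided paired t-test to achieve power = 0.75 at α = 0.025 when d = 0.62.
n = 23 pairs

Sample size formula (paired t-test, normal approximation):
n = ((z_{α/2} + z_β) / d)²

z_{α/2} = 2.241 (for α = 0.025, two-sided)
z_β = 0.674 (for power = 0.75)
d = 0.62

n = ((2.241 + 0.674) / 0.62)²
n = (4.702)²
n ≈ 22.11
Round up to the next whole number: n = 23 pairs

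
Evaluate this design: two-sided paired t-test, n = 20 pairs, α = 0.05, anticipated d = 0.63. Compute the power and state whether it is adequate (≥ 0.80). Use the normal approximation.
Power ≈ 0.80; the study is adequately powered (power ≥ 0.80)

Power calculation (paired t-test, normal approximation):
z_β = d · √n - z_{α/2}
z_β = 0.63 · √20 - 1.960
z_β = 0.63 · 4.472 - 1.960
z_β = 0.857

Power = Φ(z_β) = Φ(0.857) ≈ 0.804

Effect size d = 0.63 is medium by Cohen's convention (0.2/0.5/0.8).

Threshold: power ≥ 0.80 is conventionally adequate.
Power ≈ 0.80 → the study is adequately powered (power ≥ 0.80).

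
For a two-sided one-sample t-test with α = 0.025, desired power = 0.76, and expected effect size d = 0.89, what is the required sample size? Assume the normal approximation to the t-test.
n = 11

Sample size formula (one-sample t-test, normal approximation):
n = ((z_{α/2} + z_β) / d)²

z_{α/2} = 2.241 (for α = 0.025, two-sided)
z_β = 0.706 (for power = 0.76)
d = 0.89

n = ((2.241 + 0.706) / 0.89)²
n = (3.311)²
n ≈ 10.96
Round up to the next whole number: n = 11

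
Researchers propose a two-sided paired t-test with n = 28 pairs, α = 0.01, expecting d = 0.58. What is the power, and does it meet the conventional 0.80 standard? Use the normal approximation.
Power ≈ 0.69; the study is underpowered (power < 0.80)

Power calculation (paired t-test, normal approximation):
z_β = d · √n - z_{α/2}
z_β = 0.58 · √28 - 2.576
z_β = 0.58 · 5.292 - 2.576
z_β = 0.493

Power = Φ(z_β) = Φ(0.493) ≈ 0.689

Effect size d = 0.58 is medium by Cohen's convention (0.2/0.5/0.8).

Threshold: power ≥ 0.80 is conventionally adequate.
Power ≈ 0.69 → the study is underpowered (power < 0.80).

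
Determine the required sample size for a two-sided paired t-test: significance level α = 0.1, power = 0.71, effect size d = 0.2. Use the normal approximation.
n = 121 pairs

Sample size formula (paired t-test, normal approximation):
n = ((z_{α/2} + z_β) / d)²

z_{α/2} = 1.645 (for α = 0.1, two-sided)
z_β = 0.553 (for power = 0.71)
d = 0.2

n = ((1.645 + 0.553) / 0.2)²
n = (10.990)²
n ≈ 120.78
Round up to the next whole number: n = 121 pairs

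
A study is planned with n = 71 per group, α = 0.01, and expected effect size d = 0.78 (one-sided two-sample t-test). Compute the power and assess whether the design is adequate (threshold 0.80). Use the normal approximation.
Power ≈ 0.99; the study is adequately powered (power ≥ 0.80)

Power calculation (two-sample t-test, normal approximation):
z_β = d · √(n/2) - z_α
z_β = 0.78 · √(71/2) - 2.326
z_β = 0.78 · 5.958 - 2.326
z_β = 2.321

Power = Φ(z_β) = Φ(2.321) ≈ 0.990

Effect size d = 0.78 is medium by Cohen's convention (0.2/0.5/0.8).

Threshold: power ≥ 0.80 is conventionally adequate.
Power ≈ 0.99 → the study is adequately powered (power ≥ 0.80).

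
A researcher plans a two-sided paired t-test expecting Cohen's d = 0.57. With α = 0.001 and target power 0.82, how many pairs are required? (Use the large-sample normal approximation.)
n = 55 pairs

Sample size formula (paired t-test, normal approximation):
n = ((z_{α/2} + z_β) / d)²

z_{α/2} = 3.291 (for α = 0.001, two-sided)
z_β = 0.915 (for power = 0.82)
d = 0.57

n = ((3.291 + 0.915) / 0.57)²
n = (7.379)²
n ≈ 54.45
Round up to the next whole number: n = 55 pairs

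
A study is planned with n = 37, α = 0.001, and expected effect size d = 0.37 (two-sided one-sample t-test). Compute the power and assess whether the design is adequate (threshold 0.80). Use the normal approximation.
Power ≈ 0.15; the study is underpowered (power < 0.80)

Power calculation (one-sample t-test, normal approximation):
z_β = d · √n - z_{α/2}
z_β = 0.37 · √37 - 3.291
z_β = 0.37 · 6.083 - 3.291
z_β = -1.040

Power = Φ(z_β) = Φ(-1.040) ≈ 0.149

Effect size d = 0.37 is small by Cohen's convention (0.2/0.5/0.8).

Threshold: power ≥ 0.80 is conventionally adequate.
Power ≈ 0.15 → the study is underpowered (power < 0.80).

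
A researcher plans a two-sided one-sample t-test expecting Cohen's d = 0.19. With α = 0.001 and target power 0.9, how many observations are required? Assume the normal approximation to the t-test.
n = 580

Sample size formula (one-sample t-test, normal approximation):
n = ((z_{α/2} + z_β) / d)²

z_{α/2} = 3.291 (for α = 0.001, two-sided)
z_β = 1.282 (for power = 0.9)
d = 0.19

n = ((3.291 + 1.282) / 0.19)²
n = (24.068)²
n ≈ 579.27
Round up to the next whole number: n = 580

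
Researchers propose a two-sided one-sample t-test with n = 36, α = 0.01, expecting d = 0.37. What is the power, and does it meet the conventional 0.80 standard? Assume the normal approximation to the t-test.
Power ≈ 0.36; the study is underpowered (power < 0.80)

Power calculation (one-sample t-test, normal approximation):
z_β = d · √n - z_{α/2}
z_β = 0.37 · √36 - 2.576
z_β = 0.37 · 6.000 - 2.576
z_β = -0.356

Power = Φ(z_β) = Φ(-0.356) ≈ 0.361

Effect size d = 0.37 is small by Cohen's convention (0.2/0.5/0.8).

Threshold: power ≥ 0.80 is conventionally adequate.
Power ≈ 0.36 → the study is underpowered (power < 0.80).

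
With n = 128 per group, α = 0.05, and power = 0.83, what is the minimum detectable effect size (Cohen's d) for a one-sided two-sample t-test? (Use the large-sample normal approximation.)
d ≈ 0.32

Minimum detectable effect (two-sample t-test, normal approximation):
d = (z_α + z_β) / √(n/2)
d = (1.645 + 0.954) / √(128/2)
d = 2.599 / 8.000
d ≈ 0.32

By Cohen's convention (0.2 small / 0.5 medium / 0.8 large): small effect.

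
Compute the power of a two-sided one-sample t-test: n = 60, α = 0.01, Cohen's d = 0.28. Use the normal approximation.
Power ≈ 0.34

Power calculation (one-sample t-test, normal approximation):
z_β = d · √n - z_{α/2}
z_β = 0.28 · √60 - 2.576
z_β = 0.28 · 7.746 - 2.576
z_β = -0.407

Power = Φ(z_β) = Φ(-0.407) ≈ 0.342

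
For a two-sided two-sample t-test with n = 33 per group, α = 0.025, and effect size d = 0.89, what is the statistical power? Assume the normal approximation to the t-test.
Power ≈ 0.92

Power calculation (two-sample t-test, normal approximation):
z_β = d · √(n/2) - z_{α/2}
z_β = 0.89 · √(33/2) - 2.241
z_β = 0.89 · 4.062 - 2.241
z_β = 1.374

Power = Φ(z_β) = Φ(1.374) ≈ 0.915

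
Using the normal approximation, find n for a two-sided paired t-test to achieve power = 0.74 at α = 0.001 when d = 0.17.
n = 536 pairs

Sample size formula (paired t-test, normal approximation):
n = ((z_{α/2} + z_β) / d)²

z_{α/2} = 3.291 (for α = 0.001, two-sided)
z_β = 0.643 (for power = 0.74)
d = 0.17

n = ((3.291 + 0.643) / 0.17)²
n = (23.141)²
n ≈ 535.51
Round up to the next whole number: n = 536 pairs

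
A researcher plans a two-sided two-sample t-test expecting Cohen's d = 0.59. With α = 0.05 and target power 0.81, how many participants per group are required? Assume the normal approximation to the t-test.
n = 47 per group

Sample size formula (two-sample t-test, normal approximation):
n = 2 · ((z_{α/2} + z_β) / d)²

z_{α/2} = 1.960 (for α = 0.05, two-sided)
z_β = 0.878 (for power = 0.81)
d = 0.59

n = 2 · ((1.960 + 0.878) / 0.59)²
n = 2 · (4.810)²
n ≈ 46.27
Round up to the next whole number: n = 47 per group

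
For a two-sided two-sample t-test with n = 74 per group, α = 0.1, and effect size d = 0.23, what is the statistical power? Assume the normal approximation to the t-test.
Power ≈ 0.40

Power calculation (two-sample t-test, normal approximation):
z_β = d · √(n/2) - z_{α/2}
z_β = 0.23 · √(74/2) - 1.645
z_β = 0.23 · 6.083 - 1.645
z_β = -0.246

Power = Φ(z_β) = Φ(-0.246) ≈ 0.403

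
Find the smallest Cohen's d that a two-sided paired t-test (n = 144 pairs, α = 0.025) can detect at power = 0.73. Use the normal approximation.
d ≈ 0.24

Minimum detectable effect (paired t-test, normal approximation):
d = (z_{α/2} + z_β) / √n
d = (2.241 + 0.613) / √144
d = 2.854 / 12.000
d ≈ 0.24

By Cohen's convention (0.2 small / 0.5 medium / 0.8 large): small effect.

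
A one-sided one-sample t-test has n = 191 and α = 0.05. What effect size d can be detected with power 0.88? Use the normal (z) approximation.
d ≈ 0.20

Minimum detectable effect (one-sample t-test, normal approximation):
d = (z_α + z_β) / √n
d = (1.645 + 1.175) / √191
d = 2.820 / 13.820
d ≈ 0.20

By Cohen's convention (0.2 small / 0.5 medium / 0.8 large): small effect.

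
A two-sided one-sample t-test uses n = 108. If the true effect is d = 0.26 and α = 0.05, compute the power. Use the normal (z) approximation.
Power ≈ 0.77

Power calculation (one-sample t-test, normal approximation):
z_β = d · √n - z_{α/2}
z_β = 0.26 · √108 - 1.960
z_β = 0.26 · 10.392 - 1.960
z_β = 0.742

Power = Φ(z_β) = Φ(0.742) ≈ 0.771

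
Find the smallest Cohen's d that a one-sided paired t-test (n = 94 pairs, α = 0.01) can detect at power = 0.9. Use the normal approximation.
d ≈ 0.37

Minimum detectable effect (paired t-test, normal approximation):
d = (z_α + z_β) / √n
d = (2.326 + 1.282) / √94
d = 3.608 / 9.695
d ≈ 0.37

By Cohen's convention (0.2 small / 0.5 medium / 0.8 large): small effect.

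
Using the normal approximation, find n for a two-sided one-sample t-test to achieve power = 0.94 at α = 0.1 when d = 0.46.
n = 49

Sample size formula (one-sample t-test, normal approximation):
n = ((z_{α/2} + z_β) / d)²

z_{α/2} = 1.645 (for α = 0.1, two-sided)
z_β = 1.555 (for power = 0.94)
d = 0.46

n = ((1.645 + 1.555) / 0.46)²
n = (6.957)²
n ≈ 48.40
Round up to the next whole number: n = 49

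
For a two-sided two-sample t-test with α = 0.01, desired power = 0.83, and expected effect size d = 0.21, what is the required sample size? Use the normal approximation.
n = 566 per group

Sample size formula (two-sample t-test, normal approximation):
n = 2 · ((z_{α/2} + z_β) / d)²

z_{α/2} = 2.576 (for α = 0.01, two-sided)
z_β = 0.954 (for power = 0.83)
d = 0.21

n = 2 · ((2.576 + 0.954) / 0.21)²
n = 2 · (16.810)²
n ≈ 565.15
Round up to the next whole number: n = 566 per group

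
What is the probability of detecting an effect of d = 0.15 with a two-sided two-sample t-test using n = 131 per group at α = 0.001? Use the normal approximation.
Power ≈ 0.02

Power calculation (two-sample t-test, normal approximation):
z_β = d · √(n/2) - z_{α/2}
z_β = 0.15 · √(131/2) - 3.291
z_β = 0.15 · 8.093 - 3.291
z_β = -2.077

Power = Φ(z_β) = Φ(-2.077) ≈ 0.019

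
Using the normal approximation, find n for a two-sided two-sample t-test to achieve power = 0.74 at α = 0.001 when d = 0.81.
n = 48 per group

Sample size formula (two-sample t-test, normal approximation):
n = 2 · ((z_{α/2} + z_β) / d)²

z_{α/2} = 3.291 (for α = 0.001, two-sided)
z_β = 0.643 (for power = 0.74)
d = 0.81

n = 2 · ((3.291 + 0.643) / 0.81)²
n = 2 · (4.857)²
n ≈ 47.18
Round up to the next whole number: n = 48 per group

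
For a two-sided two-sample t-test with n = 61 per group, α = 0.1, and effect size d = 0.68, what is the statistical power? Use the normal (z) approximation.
Power ≈ 0.98

Power calculation (two-sample t-test, normal approximation):
z_β = d · √(n/2) - z_{α/2}
z_β = 0.68 · √(61/2) - 1.645
z_β = 0.68 · 5.523 - 1.645
z_β = 2.111

Power = Φ(z_β) = Φ(2.111) ≈ 0.983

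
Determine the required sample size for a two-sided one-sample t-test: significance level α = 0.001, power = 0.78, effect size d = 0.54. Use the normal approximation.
n = 57

Sample size formula (one-sample t-test, normal approximation):
n = ((z_{α/2} + z_β) / d)²

z_{α/2} = 3.291 (for α = 0.001, two-sided)
z_β = 0.772 (for power = 0.78)
d = 0.54

n = ((3.291 + 0.772) / 0.54)²
n = (7.524)²
n ≈ 56.61
Round up to the next whole number: n = 57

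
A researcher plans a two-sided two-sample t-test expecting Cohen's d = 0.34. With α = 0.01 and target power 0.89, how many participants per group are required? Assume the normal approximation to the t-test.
n = 251 per group

Sample size formula (two-sample t-test, normal approximation):
n = 2 · ((z_{α/2} + z_β) / d)²

z_{α/2} = 2.576 (for α = 0.01, two-sided)
z_β = 1.227 (for power = 0.89)
d = 0.34

n = 2 · ((2.576 + 1.227) / 0.34)²
n = 2 · (11.185)²
n ≈ 250.21
Round up to the next whole number: n = 251 per group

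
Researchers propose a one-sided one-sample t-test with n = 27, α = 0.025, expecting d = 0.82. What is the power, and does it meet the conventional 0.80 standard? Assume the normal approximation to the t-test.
Power ≈ 0.99; the study is adequately powered (power ≥ 0.80)

Power calculation (one-sample t-test, normal approximation):
z_β = d · √n - z_α
z_β = 0.82 · √27 - 1.960
z_β = 0.82 · 5.196 - 1.960
z_β = 2.301

Power = Φ(z_β) = Φ(2.301) ≈ 0.989

Effect size d = 0.82 is large by Cohen's convention (0.2/0.5/0.8).

Threshold: power ≥ 0.80 is conventionally adequate.
Power ≈ 0.99 → the study is adequately powered (power ≥ 0.80).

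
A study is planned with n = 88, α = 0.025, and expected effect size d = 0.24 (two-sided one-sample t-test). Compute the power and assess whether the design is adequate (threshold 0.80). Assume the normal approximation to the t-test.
Power ≈ 0.50; the study is underpowered (power < 0.80)

Power calculation (one-sample t-test, normal approximation):
z_β = d · √n - z_{α/2}
z_β = 0.24 · √88 - 2.241
z_β = 0.24 · 9.381 - 2.241
z_β = 0.010

Power = Φ(z_β) = Φ(0.010) ≈ 0.504

Effect size d = 0.24 is small by Cohen's convention (0.2/0.5/0.8).

Threshold: power ≥ 0.80 is conventionally adequate.
Power ≈ 0.50 → the study is underpowered (power < 0.80).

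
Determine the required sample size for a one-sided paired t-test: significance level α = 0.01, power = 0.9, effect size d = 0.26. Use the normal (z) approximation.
n = 193 pairs

Sample size formula (paired t-test, normal approximation):
n = ((z_α + z_β) / d)²

z_α = 2.326 (for α = 0.01, one-sided)
z_β = 1.282 (for power = 0.9)
d = 0.26

n = ((2.326 + 1.282) / 0.26)²
n = (13.877)²
n ≈ 192.57
Round up to the next whole number: n = 193 pairs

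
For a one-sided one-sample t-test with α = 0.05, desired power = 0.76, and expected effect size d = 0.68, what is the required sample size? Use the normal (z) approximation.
n = 12

Sample size formula (one-sample t-test, normal approximation):
n = ((z_α + z_β) / d)²

z_α = 1.645 (for α = 0.05, one-sided)
z_β = 0.706 (for power = 0.76)
d = 0.68

n = ((1.645 + 0.706) / 0.68)²
n = (3.457)²
n ≈ 11.95
Round up to the next whole number: n = 12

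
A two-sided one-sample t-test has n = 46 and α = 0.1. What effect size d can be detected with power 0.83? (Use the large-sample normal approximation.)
d ≈ 0.38

Minimum detectable effect (one-sample t-test, normal approximation):
d = (z_{α/2} + z_β) / √n
d = (1.645 + 0.954) / √46
d = 2.599 / 6.782
d ≈ 0.38

By Cohen's convention (0.2 small / 0.5 medium / 0.8 large): small effect.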